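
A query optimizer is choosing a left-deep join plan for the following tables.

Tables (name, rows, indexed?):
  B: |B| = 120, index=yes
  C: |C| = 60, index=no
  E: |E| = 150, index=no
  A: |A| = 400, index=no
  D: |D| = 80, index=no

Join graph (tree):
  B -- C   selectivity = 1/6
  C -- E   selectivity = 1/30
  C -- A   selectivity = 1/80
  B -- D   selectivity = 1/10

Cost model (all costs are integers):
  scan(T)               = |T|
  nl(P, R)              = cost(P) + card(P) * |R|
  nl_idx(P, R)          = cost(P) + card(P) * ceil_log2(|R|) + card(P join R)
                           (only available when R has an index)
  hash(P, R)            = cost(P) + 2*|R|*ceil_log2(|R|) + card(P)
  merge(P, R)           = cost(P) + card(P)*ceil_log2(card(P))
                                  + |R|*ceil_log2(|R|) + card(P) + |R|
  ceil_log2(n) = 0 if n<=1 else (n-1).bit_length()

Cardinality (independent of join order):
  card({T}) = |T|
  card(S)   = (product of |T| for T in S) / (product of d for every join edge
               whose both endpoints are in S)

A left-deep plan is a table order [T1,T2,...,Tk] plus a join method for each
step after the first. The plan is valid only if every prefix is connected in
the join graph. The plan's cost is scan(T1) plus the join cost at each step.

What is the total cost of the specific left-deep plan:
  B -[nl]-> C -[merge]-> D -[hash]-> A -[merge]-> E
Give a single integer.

856510

step 1: scan B: cost=120, card=120
step 2: join C via nl
    card(P join C) = 120*60/(6) = 1200
    cost = 120 + 120*60 = 7320
step 3: join D via merge
    card(P join D) = 1200*80/(10) = 9600
    cost = 7320 + 1200*11 + 80*7 + 1200 + 80 = 22360
step 4: join A via hash
    card(P join A) = 9600*400/(80) = 48000
    cost = 22360 + 2*400*9 + 9600 = 39160
step 5: join E via merge
    card(P join E) = 48000*150/(30) = 240000
    cost = 39160 + 48000*16 + 150*8 + 48000 + 150 = 856510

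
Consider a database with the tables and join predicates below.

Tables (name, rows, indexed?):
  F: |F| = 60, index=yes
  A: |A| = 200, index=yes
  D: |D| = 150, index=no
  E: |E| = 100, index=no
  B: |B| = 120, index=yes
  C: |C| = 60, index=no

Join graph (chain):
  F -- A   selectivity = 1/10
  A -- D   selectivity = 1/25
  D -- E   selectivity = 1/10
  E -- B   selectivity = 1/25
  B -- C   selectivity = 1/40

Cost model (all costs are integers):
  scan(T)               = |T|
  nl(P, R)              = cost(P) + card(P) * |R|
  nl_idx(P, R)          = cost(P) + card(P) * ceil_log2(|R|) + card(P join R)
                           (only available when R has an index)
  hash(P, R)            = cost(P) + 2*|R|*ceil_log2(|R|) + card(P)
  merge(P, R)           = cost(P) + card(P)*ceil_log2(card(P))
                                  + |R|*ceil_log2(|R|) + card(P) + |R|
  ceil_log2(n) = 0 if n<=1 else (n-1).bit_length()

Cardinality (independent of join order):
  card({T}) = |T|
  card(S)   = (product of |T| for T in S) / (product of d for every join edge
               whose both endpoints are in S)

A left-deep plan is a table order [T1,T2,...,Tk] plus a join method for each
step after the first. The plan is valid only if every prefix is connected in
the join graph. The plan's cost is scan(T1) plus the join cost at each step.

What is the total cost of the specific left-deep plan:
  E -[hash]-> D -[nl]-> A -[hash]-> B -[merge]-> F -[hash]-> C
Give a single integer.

step 1: scan E: cost=100, card=100
step 2: join D via hash
    card(P join D) = 100*150/(10) = 1500
    cost = 100 + 2*150*8 + 100 = 2600
step 3: join A via nl
    card(P join A) = 1500*200/(25) = 12000
    cost = 2600 + 1500*200 = 302600
step 4: join B via hash
    card(P join B) = 12000*120/(25) = 57600
    cost = 302600 + 2*120*7 + 12000 = 316280
step 5: join F via merge
    card(P join F) = 57600*60/(10) = 345600
    cost = 316280 + 57600*16 + 60*6 + 57600 + 60 = 1295900
step 6: join C via hash
    card(P join C) = 345600*60/(40) = 518400
    cost = 1295900 + 2*60*6 + 345600 = 1642220

1642220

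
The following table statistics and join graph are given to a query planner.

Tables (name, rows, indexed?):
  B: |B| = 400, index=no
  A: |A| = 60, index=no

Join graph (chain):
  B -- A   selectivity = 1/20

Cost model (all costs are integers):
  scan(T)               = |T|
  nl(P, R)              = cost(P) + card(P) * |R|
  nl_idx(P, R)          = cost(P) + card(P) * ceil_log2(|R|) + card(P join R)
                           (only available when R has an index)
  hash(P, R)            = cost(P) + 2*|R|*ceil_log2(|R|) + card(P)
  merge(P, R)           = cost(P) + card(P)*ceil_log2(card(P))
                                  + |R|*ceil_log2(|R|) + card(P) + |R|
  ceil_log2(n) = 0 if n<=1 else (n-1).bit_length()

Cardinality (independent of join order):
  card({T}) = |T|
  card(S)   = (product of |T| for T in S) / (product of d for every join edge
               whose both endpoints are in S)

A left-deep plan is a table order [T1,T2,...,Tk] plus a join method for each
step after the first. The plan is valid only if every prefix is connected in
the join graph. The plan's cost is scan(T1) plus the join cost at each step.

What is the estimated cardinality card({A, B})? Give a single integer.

Tables in S: A(60), B(400)
Edges inside S: B-A(d=20)
numerator = 60 * 400 = 24000
denominator = 20 = 20
card(S) = 24000 / 20 = 1200

1200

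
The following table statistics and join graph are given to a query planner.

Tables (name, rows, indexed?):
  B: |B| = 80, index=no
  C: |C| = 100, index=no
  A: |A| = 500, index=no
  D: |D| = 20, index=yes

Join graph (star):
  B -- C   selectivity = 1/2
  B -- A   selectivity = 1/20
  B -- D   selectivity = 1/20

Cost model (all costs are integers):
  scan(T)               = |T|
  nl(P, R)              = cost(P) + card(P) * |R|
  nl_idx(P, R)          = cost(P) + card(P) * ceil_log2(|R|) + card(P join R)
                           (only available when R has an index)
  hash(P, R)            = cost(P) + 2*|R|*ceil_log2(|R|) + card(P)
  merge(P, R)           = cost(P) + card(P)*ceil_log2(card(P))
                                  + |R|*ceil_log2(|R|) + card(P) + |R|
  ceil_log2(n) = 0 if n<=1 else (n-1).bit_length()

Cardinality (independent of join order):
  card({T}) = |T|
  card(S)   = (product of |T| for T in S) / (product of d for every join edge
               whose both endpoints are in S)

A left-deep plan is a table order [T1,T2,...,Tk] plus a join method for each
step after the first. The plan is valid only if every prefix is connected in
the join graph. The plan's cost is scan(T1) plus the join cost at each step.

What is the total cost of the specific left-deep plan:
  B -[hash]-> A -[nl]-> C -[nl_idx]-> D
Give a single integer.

809160

step 1: scan B: cost=80, card=80
step 2: join A via hash
    card(P join A) = 80*500/(20) = 2000
    cost = 80 + 2*500*9 + 80 = 9160
step 3: join C via nl
    card(P join C) = 2000*100/(2) = 100000
    cost = 9160 + 2000*100 = 209160
step 4: join D via nl_idx
    card(P join D) = 100000*20/(20) = 100000
    cost = 209160 + 100000*5 + 100000 = 809160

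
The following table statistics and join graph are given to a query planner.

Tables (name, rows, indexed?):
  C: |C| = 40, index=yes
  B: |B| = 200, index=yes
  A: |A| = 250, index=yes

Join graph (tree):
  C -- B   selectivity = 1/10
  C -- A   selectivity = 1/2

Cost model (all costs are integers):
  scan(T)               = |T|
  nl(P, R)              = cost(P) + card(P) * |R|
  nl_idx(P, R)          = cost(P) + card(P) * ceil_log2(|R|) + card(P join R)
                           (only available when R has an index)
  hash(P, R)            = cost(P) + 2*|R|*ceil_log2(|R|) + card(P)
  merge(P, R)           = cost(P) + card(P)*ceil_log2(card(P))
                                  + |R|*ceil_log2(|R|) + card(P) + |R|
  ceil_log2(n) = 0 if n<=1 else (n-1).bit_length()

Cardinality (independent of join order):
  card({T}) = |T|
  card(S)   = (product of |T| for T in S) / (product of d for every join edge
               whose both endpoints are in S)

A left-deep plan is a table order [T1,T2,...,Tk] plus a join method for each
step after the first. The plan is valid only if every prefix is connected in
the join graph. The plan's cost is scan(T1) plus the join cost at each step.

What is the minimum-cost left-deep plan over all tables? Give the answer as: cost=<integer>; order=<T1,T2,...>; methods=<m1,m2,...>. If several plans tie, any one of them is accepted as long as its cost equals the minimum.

cost=5680; order=B,C,A; methods=hash,hash

Selinger DP (subsets sized 1..n):
  {C}: scan cost=40, card=40
  {B}: scan cost=200, card=200
  {A}: scan cost=250, card=250
  {BC}: card=800; try (C,hash)→880, (B,nl_idx)→1160, (B,merge)→2120, (C,nl_idx)→2200, (C,merge)→2280, (B,hash)→3280 …(+2); best=880 via (C,hash)
  {AC}: card=5000; try (C,hash)→980, (A,merge)→2570, (C,merge)→2780, (A,hash)→4080, (A,nl_idx)→5360, (C,nl_idx)→6750 …(+2); best=980 via (C,hash)
  {ABC}: card=100000; try (A,hash)→5680, (B,hash)→9180, (A,merge)→11930, (B,merge)→72780, (A,nl_idx)→107280, (B,nl_idx)→140980 …(+2); best=5680 via (A,hash)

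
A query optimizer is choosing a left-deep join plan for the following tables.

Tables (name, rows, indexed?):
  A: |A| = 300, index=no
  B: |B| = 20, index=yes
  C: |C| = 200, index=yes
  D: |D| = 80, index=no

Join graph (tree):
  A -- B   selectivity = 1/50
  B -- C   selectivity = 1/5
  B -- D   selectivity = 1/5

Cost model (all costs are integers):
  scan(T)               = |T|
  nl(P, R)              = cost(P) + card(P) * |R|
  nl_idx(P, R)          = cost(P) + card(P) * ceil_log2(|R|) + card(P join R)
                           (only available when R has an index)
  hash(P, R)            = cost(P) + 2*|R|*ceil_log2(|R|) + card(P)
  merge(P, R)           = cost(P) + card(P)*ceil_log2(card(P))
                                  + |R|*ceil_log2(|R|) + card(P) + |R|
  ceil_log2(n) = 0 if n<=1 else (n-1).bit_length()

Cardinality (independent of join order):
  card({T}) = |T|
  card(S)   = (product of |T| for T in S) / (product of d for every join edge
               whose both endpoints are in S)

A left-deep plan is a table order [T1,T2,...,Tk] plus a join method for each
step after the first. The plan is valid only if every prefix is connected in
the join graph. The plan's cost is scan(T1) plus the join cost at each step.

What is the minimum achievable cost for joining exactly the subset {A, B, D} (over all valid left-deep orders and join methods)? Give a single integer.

Selinger DP over subsets of {A,B,D}:
  {A}: scan cost=300, card=300
  {B}: scan cost=20, card=20
  {D}: scan cost=80, card=80
  {AB}: card=120; try (B,hash)→800, (B,nl_idx)→1920, (A,merge)→3140, (B,merge)→3420, (A,hash)→5440, (A,nl)→6020 …(+1); best=800 via (B,hash)
  {BD}: card=320; try (B,hash)→360, (D,merge)→780, (B,nl_idx)→800, (B,merge)→840, (D,hash)→1160, (D,nl)→1620 …(+1); best=360 via (B,hash)
  {ABD}: card=1920; try (D,hash)→2040, (D,merge)→2400, (A,hash)→6080, (A,merge)→6560, (D,nl)→10400, (A,nl)→96360; best=2040 via (D,hash)

2040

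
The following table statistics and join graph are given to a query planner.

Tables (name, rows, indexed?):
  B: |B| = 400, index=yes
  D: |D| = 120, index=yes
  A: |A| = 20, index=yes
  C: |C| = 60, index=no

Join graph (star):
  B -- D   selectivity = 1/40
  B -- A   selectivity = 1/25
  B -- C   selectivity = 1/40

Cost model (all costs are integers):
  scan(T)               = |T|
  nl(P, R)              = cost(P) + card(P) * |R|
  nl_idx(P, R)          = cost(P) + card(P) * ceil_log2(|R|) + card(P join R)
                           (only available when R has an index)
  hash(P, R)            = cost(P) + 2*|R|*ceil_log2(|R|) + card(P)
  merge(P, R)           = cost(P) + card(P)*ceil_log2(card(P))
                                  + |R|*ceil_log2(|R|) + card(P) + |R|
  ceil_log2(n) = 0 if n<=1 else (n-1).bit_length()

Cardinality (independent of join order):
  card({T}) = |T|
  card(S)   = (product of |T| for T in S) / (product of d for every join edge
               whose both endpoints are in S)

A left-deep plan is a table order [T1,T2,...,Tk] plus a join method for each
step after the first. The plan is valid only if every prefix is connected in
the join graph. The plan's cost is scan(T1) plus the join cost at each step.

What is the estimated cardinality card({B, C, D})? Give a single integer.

Tables in S: B(400), C(60), D(120)
Edges inside S: B-D(d=40), B-C(d=40)
numerator = 400 * 60 * 120 = 2880000
denominator = 40 * 40 = 1600
card(S) = 2880000 / 1600 = 1800

1800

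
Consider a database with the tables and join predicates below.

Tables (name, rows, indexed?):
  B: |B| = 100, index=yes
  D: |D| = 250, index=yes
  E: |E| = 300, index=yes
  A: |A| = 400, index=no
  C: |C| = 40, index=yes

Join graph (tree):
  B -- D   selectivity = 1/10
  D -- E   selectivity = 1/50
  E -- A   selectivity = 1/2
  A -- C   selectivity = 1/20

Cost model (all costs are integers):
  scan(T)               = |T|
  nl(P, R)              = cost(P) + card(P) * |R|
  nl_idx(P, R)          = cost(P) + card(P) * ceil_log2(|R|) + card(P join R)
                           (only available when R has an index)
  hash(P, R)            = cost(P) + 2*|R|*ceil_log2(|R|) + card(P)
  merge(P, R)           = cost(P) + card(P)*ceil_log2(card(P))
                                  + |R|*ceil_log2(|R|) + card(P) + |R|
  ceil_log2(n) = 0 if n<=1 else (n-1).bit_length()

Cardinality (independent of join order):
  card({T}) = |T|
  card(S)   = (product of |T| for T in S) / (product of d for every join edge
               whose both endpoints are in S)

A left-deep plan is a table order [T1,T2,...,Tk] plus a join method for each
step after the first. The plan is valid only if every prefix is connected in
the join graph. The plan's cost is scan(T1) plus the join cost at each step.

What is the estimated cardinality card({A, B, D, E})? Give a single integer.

3000000

Tables in S: A(400), B(100), D(250), E(300)
Edges inside S: B-D(d=10), D-E(d=50), E-A(d=2)
numerator = 400 * 100 * 250 * 300 = 3000000000
denominator = 10 * 50 * 2 = 1000
card(S) = 3000000000 / 1000 = 3000000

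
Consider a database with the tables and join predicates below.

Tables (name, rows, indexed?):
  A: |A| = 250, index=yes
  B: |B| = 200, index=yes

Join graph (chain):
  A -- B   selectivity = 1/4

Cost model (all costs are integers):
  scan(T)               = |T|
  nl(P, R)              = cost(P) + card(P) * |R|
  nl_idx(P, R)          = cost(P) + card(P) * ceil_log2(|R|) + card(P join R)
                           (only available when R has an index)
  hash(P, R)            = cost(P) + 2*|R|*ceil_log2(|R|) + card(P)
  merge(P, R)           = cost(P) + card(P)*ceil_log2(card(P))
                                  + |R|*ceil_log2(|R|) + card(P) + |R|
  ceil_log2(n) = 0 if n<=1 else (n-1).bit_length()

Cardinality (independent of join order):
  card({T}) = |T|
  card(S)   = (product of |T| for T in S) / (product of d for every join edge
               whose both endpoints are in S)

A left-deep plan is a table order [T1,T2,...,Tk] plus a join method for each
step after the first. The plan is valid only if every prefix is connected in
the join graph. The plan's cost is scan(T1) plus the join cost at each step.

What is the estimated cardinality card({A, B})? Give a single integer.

12500

Tables in S: A(250), B(200)
Edges inside S: A-B(d=4)
numerator = 250 * 200 = 50000
denominator = 4 = 4
card(S) = 50000 / 4 = 12500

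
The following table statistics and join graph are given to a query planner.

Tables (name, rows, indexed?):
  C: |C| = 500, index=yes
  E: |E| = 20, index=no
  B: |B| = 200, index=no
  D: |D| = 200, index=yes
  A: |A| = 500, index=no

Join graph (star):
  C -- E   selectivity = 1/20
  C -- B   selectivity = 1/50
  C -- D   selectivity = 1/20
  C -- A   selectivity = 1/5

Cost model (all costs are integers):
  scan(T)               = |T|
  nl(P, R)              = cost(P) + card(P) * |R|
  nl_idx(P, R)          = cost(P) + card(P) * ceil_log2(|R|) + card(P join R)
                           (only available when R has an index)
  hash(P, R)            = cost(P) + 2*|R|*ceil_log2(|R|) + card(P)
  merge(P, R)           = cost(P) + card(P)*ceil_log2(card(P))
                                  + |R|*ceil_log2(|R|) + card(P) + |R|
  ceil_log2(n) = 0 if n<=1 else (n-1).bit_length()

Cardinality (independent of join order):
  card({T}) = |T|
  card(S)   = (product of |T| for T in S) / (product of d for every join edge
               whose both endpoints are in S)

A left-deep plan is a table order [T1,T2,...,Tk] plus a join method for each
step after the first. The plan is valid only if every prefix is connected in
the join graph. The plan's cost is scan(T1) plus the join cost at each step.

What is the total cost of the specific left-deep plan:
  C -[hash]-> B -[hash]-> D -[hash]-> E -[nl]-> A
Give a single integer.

step 1: scan C: cost=500, card=500
step 2: join B via hash
    card(P join B) = 500*200/(50) = 2000
    cost = 500 + 2*200*8 + 500 = 4200
step 3: join D via hash
    card(P join D) = 2000*200/(20) = 20000
    cost = 4200 + 2*200*8 + 2000 = 9400
step 4: join E via hash
    card(P join E) = 20000*20/(20) = 20000
    cost = 9400 + 2*20*5 + 20000 = 29600
step 5: join A via nl
    card(P join A) = 20000*500/(5) = 2000000
    cost = 29600 + 20000*500 = 10029600

10029600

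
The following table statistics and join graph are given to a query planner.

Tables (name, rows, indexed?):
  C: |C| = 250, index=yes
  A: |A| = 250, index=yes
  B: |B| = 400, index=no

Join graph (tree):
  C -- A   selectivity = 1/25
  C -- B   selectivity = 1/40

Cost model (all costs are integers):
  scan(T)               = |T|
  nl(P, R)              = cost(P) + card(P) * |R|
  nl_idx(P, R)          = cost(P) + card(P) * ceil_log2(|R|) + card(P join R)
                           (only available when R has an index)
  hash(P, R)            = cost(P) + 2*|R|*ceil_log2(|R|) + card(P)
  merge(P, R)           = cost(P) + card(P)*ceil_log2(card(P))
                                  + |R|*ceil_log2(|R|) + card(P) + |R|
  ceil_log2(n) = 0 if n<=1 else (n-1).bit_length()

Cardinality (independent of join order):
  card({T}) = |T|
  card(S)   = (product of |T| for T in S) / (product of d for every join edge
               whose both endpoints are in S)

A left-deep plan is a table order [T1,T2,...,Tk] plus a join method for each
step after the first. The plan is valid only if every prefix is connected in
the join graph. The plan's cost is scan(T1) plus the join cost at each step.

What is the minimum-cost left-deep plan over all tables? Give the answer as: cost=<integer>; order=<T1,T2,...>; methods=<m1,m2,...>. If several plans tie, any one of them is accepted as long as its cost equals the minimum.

Selinger DP (subsets sized 1..n):
  {C}: scan cost=250, card=250
  {A}: scan cost=250, card=250
  {B}: scan cost=400, card=400
  {AC}: card=2500; try (C,hash)→4500, (A,hash)→4500, (C,merge)→4750, (C,nl_idx)→4750, (A,merge)→4750, (A,nl_idx)→4750 …(+2); best=4500 via (C,hash)
  {BC}: card=2500; try (C,hash)→4800, (C,nl_idx)→6100, (B,merge)→6500, (C,merge)→6650, (B,hash)→7700, (B,nl)→100250 …(+1); best=4800 via (C,hash)
  {ABC}: card=25000; try (A,hash)→11300, (B,hash)→14200, (A,merge)→39550, (B,merge)→41000, (A,nl_idx)→49800, (A,nl)→629800 …(+1); best=11300 via (A,hash)

cost=11300; order=B,C,A; methods=hash,hash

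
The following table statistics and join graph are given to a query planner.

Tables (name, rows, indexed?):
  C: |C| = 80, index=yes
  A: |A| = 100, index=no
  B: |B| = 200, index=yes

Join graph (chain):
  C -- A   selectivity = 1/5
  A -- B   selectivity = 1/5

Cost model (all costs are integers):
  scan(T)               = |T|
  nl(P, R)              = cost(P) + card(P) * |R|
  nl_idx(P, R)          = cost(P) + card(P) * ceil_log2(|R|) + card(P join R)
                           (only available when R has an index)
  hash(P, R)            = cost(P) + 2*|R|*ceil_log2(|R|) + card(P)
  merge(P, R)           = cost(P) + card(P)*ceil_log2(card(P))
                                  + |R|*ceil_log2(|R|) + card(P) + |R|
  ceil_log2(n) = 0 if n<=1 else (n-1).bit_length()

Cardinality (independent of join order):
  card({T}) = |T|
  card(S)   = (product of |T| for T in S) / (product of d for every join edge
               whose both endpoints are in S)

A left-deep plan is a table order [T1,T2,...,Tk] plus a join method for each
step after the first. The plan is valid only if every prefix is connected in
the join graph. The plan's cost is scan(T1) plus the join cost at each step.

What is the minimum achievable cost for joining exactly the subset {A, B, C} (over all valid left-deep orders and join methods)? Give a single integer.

Selinger DP over subsets of {A,B,C}:
  {C}: scan cost=80, card=80
  {A}: scan cost=100, card=100
  {B}: scan cost=200, card=200
  {AC}: card=1600; try (C,hash)→1320, (A,merge)→1520, (C,merge)→1540, (A,hash)→1560, (C,nl_idx)→2400, (A,nl)→8080 …(+1); best=1320 via (C,hash)
  {AB}: card=4000; try (A,hash)→1800, (B,merge)→2700, (A,merge)→2800, (B,hash)→3400, (B,nl_idx)→4900, (B,nl)→20100 …(+1); best=1800 via (A,hash)
  {ABC}: card=64000; try (B,hash)→6120, (C,hash)→6920, (B,merge)→22320, (C,merge)→54440, (B,nl_idx)→78120, (C,nl_idx)→93800 …(+2); best=6120 via (B,hash)

6120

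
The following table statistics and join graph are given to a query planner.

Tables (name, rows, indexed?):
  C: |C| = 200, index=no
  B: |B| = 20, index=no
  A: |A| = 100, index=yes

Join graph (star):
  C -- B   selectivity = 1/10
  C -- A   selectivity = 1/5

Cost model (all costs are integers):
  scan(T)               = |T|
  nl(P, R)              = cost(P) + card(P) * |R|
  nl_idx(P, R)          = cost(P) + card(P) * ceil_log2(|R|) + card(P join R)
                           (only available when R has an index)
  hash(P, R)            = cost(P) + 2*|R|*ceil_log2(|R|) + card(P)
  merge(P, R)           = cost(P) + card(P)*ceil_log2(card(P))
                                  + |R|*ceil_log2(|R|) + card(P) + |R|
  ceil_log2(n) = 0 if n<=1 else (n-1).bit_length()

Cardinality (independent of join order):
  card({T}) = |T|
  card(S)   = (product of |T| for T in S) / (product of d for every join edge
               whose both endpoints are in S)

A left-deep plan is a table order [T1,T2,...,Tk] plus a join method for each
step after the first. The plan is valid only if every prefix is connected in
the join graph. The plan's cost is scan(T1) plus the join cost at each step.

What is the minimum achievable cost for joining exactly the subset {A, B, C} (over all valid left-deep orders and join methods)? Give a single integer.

2400

Selinger DP over subsets of {A,B,C}:
  {C}: scan cost=200, card=200
  {B}: scan cost=20, card=20
  {A}: scan cost=100, card=100
  {BC}: card=400; try (B,hash)→600, (C,merge)→1940, (B,merge)→2120, (C,hash)→3240, (C,nl)→4020, (B,nl)→4200; best=600 via (B,hash)
  {AC}: card=4000; try (A,hash)→1800, (C,merge)→2700, (A,merge)→2800, (C,hash)→3400, (A,nl_idx)→5600, (C,nl)→20100 …(+1); best=1800 via (A,hash)
  {ABC}: card=8000; try (A,hash)→2400, (A,merge)→5400, (B,hash)→6000, (A,nl_idx)→11400, (A,nl)→40600, (B,merge)→53920 …(+1); best=2400 via (A,hash)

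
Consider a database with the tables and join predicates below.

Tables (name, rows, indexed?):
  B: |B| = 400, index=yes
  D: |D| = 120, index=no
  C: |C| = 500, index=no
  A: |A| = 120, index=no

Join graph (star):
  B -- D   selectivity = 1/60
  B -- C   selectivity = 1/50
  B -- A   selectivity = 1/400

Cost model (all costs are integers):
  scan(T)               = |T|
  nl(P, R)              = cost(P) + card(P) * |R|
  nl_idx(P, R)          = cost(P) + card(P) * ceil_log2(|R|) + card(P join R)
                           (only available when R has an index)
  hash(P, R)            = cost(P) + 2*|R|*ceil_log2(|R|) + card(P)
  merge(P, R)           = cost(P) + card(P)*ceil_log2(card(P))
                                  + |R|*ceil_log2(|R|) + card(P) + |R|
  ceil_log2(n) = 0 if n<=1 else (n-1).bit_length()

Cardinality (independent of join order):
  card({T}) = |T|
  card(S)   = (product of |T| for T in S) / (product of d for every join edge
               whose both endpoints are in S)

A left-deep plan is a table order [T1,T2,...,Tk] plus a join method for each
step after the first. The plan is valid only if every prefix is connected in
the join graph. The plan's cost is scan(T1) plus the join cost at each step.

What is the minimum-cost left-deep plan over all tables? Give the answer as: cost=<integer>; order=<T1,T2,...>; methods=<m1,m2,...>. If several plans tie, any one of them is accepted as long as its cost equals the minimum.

Selinger DP (subsets sized 1..n):
  {B}: scan cost=400, card=400
  {D}: scan cost=120, card=120
  {C}: scan cost=500, card=500
  {A}: scan cost=120, card=120
  {BD}: card=800; try (B,nl_idx)→2000, (D,hash)→2480, (B,merge)→5080, (D,merge)→5360, (B,hash)→7440, (B,nl)→48120 …(+1); best=2000 via (B,nl_idx)
  {BC}: card=4000; try (B,hash)→8200, (B,nl_idx)→9000, (C,merge)→9400, (B,merge)→9500, (C,hash)→9800, (C,nl)→200400 …(+1); best=8200 via (B,hash)
  {AB}: card=120; try (B,nl_idx)→1320, (A,hash)→2480, (B,merge)→5080, (A,merge)→5360, (B,hash)→7440, (B,nl)→48120 …(+1); best=1320 via (B,nl_idx)
  {BCD}: card=8000; try (C,hash)→11800, (D,hash)→13880, (C,merge)→15800, (D,merge)→61160, (C,nl)→402000, (D,nl)→488200; best=11800 via (C,hash)
  {ABD}: card=240; try (D,hash)→3120, (D,merge)→3240, (A,hash)→4480, (A,merge)→11760, (D,nl)→15720, (A,nl)→98000; best=3120 via (D,hash)
  {ABC}: card=1200; try (C,merge)→7280, (C,hash)→10440, (A,hash)→13880, (A,merge)→61160, (C,nl)→61320, (A,nl)→488200; best=7280 via (C,merge)
  {ABCD}: card=2400; try (D,hash)→10160, (C,merge)→10280, (C,hash)→12360, (A,hash)→21480, (D,merge)→22640, (C,nl)→123120 …(+3); best=10160 via (D,hash)

cost=10160; order=A,B,C,D; methods=nl_idx,merge,hash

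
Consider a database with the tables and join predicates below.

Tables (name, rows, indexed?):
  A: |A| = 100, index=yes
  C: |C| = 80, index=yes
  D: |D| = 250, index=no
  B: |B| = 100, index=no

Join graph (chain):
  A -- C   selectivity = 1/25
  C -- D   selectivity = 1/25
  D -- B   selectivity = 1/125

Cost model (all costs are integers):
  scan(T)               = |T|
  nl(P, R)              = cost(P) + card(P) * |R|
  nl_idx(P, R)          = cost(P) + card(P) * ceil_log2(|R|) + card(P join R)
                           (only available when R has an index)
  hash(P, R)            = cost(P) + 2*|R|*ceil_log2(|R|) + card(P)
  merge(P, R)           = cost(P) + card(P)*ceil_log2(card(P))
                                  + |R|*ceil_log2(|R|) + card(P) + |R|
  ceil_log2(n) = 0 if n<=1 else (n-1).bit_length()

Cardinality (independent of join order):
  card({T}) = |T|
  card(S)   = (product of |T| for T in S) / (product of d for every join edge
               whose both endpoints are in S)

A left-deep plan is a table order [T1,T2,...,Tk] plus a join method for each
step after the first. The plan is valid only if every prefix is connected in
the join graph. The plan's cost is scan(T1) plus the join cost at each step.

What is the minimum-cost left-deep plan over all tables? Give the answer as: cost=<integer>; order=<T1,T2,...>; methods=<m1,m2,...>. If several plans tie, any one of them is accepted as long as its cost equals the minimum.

cost=5260; order=D,B,C,A; methods=hash,hash,hash

Selinger DP (subsets sized 1..n):
  {A}: scan cost=100, card=100
  {C}: scan cost=80, card=80
  {D}: scan cost=250, card=250
  {B}: scan cost=100, card=100
  {AC}: card=320; try (A,nl_idx)→960, (C,nl_idx)→1120, (C,hash)→1320, (A,merge)→1520, (C,merge)→1540, (A,hash)→1560 …(+2); best=960 via (A,nl_idx)
  {CD}: card=800; try (C,hash)→1620, (C,nl_idx)→2800, (D,merge)→2970, (C,merge)→3140, (D,hash)→4160, (D,nl)→20080 …(+1); best=1620 via (C,hash)
  {BD}: card=200; try (B,hash)→1900, (D,merge)→3150, (B,merge)→3300, (D,hash)→4200, (D,nl)→25100, (B,nl)→25250; best=1900 via (B,hash)
  {ACD}: card=3200; try (A,hash)→3820, (D,hash)→5280, (D,merge)→6410, (A,nl_idx)→10420, (A,merge)→11220, (D,nl)→80960 …(+1); best=3820 via (A,hash)
  {BCD}: card=640; try (C,hash)→3220, (B,hash)→3820, (C,nl_idx)→3940, (C,merge)→4340, (B,merge)→11220, (C,nl)→17900 …(+1); best=3220 via (C,hash)
  {ABCD}: card=2560; try (A,hash)→5260, (B,hash)→8420, (A,nl_idx)→10260, (A,merge)→11060, (B,merge)→46220, (A,nl)→67220 …(+1); best=5260 via (A,hash)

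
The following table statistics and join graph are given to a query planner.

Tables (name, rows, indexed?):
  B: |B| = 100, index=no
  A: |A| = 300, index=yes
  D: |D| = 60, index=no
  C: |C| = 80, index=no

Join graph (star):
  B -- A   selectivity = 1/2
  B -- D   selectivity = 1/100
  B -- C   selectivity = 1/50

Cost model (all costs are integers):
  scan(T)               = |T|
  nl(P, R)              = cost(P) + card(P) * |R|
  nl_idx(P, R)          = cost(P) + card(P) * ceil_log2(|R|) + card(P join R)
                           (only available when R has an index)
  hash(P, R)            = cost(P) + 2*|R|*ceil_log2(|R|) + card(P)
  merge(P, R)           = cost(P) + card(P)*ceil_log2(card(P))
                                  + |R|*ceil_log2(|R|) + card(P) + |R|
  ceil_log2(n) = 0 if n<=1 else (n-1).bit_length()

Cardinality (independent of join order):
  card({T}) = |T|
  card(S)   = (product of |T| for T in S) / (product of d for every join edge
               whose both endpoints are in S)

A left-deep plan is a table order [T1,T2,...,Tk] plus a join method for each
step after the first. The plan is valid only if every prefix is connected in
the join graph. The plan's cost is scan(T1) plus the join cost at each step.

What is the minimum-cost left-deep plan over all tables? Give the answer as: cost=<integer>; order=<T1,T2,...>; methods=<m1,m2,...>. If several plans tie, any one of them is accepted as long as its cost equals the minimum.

cost=5748; order=B,D,C,A; methods=hash,merge,merge

Selinger DP (subsets sized 1..n):
  {B}: scan cost=100, card=100
  {A}: scan cost=300, card=300
  {D}: scan cost=60, card=60
  {C}: scan cost=80, card=80
  {AB}: card=15000; try (B,hash)→2000, (A,merge)→3900, (B,merge)→4100, (A,hash)→5600, (A,nl_idx)→16000, (A,nl)→30100 …(+1); best=2000 via (B,hash)
  {BD}: card=60; try (D,hash)→920, (B,merge)→1280, (D,merge)→1320, (B,hash)→1520, (B,nl)→6060, (D,nl)→6100; best=920 via (D,hash)
  {BC}: card=160; try (C,hash)→1320, (B,merge)→1520, (C,merge)→1540, (B,hash)→1560, (B,nl)→8080, (C,nl)→8100; best=1320 via (C,hash)
  {ABD}: card=9000; try (A,merge)→4340, (A,hash)→6380, (A,nl_idx)→10460, (D,hash)→17720, (A,nl)→18920, (D,merge)→227420 …(+1); best=4340 via (A,merge)
  {ABC}: card=24000; try (A,merge)→5760, (A,hash)→6880, (C,hash)→18120, (A,nl_idx)→26760, (A,nl)→49320, (C,merge)→227640 …(+1); best=5760 via (A,merge)
  {BCD}: card=96; try (C,merge)→1980, (C,hash)→2100, (D,hash)→2200, (D,merge)→3180, (C,nl)→5720, (D,nl)→10920; best=1980 via (C,merge)
  {ABCD}: card=14400; try (A,merge)→5748, (A,hash)→7476, (C,hash)→14460, (A,nl_idx)→17244, (D,hash)→30480, (A,nl)→30780 …(+4); best=5748 via (A,merge)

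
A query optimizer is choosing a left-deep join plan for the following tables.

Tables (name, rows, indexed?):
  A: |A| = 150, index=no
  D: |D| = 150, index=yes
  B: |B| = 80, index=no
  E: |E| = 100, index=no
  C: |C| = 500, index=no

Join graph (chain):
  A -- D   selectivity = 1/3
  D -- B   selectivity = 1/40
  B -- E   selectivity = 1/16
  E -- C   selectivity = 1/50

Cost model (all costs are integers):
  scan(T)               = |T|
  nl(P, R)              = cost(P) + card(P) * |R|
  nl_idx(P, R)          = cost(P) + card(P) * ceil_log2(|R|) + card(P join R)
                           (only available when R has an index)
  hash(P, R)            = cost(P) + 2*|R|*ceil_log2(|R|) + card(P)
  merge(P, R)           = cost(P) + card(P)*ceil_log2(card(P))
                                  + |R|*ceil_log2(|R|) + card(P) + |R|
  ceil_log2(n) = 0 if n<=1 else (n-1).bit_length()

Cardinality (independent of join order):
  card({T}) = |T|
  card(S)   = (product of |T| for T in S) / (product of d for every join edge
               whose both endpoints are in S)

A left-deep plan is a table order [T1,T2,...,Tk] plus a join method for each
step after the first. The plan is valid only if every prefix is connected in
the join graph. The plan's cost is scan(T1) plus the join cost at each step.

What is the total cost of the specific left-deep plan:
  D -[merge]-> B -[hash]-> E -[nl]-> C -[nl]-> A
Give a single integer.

3753840

step 1: scan D: cost=150, card=150
step 2: join B via merge
    card(P join B) = 150*80/(40) = 300
    cost = 150 + 150*8 + 80*7 + 150 + 80 = 2140
step 3: join E via hash
    card(P join E) = 300*100/(16) = 1875
    cost = 2140 + 2*100*7 + 300 = 3840
step 4: join C via nl
    card(P join C) = 1875*500/(50) = 18750
    cost = 3840 + 1875*500 = 941340
step 5: join A via nl
    card(P join A) = 18750*150/(3) = 937500
    cost = 941340 + 18750*150 = 3753840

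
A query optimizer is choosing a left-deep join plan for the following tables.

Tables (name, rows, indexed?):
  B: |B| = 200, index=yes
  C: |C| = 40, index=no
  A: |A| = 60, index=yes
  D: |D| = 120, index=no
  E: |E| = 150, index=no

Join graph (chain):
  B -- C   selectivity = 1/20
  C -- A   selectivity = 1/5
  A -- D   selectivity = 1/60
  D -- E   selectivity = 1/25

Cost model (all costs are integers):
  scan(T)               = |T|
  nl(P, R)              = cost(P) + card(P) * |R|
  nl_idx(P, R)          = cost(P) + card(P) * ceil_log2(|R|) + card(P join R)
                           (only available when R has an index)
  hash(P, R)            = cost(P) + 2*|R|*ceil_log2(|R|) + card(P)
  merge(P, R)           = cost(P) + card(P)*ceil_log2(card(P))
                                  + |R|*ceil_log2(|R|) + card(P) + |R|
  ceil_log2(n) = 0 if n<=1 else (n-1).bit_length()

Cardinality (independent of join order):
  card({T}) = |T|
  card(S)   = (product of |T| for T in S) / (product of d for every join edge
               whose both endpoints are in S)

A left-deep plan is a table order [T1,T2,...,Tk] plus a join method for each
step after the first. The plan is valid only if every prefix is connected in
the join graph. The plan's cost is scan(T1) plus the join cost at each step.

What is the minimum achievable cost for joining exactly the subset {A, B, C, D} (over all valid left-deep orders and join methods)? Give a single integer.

5720

Selinger DP over subsets of {A,B,C,D}:
  {B}: scan cost=200, card=200
  {C}: scan cost=40, card=40
  {A}: scan cost=60, card=60
  {D}: scan cost=120, card=120
  {BC}: card=400; try (B,nl_idx)→760, (C,hash)→880, (B,merge)→2120, (C,merge)→2280, (B,hash)→3280, (B,nl)→8040 …(+1); best=760 via (B,nl_idx)
  {AC}: card=480; try (C,hash)→600, (A,merge)→740, (C,merge)→760, (A,nl_idx)→760, (A,hash)→800, (A,nl)→2440 …(+1); best=600 via (C,hash)
  {AD}: card=120; try (A,hash)→960, (A,nl_idx)→960, (D,merge)→1440, (A,merge)→1500, (D,hash)→1800, (D,nl)→7260 …(+1); best=960 via (A,hash)
  {ABC}: card=4800; try (A,hash)→1880, (B,hash)→4280, (A,merge)→5180, (B,merge)→7200, (A,nl_idx)→7960, (B,nl_idx)→9240 …(+2); best=1880 via (A,hash)
  {ACD}: card=960; try (C,hash)→1560, (C,merge)→2200, (D,hash)→2760, (C,nl)→5760, (D,merge)→6360, (D,nl)→58200; best=1560 via (C,hash)
  {ABCD}: card=9600; try (B,hash)→5720, (D,hash)→8360, (B,merge)→13920, (B,nl_idx)→18840, (D,merge)→70040, (B,nl)→193560 …(+1); best=5720 via (B,hash)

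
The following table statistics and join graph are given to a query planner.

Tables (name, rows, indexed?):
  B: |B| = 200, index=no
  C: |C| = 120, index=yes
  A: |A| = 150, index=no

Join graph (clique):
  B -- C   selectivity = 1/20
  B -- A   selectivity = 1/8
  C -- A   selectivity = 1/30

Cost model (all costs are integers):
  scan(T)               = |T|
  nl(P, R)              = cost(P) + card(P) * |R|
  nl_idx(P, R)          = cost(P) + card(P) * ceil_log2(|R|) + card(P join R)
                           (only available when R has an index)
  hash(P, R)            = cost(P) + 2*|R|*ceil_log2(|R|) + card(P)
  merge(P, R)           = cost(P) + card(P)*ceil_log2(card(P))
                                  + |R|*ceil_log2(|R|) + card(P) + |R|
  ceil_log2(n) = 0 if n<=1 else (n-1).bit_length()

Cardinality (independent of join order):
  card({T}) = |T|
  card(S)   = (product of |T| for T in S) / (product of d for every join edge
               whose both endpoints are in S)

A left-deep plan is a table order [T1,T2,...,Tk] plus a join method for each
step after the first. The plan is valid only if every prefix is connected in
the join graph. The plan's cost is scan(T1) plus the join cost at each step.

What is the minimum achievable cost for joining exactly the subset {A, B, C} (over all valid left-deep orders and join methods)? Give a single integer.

5600

Selinger DP over subsets of {A,B,C}:
  {B}: scan cost=200, card=200
  {C}: scan cost=120, card=120
  {A}: scan cost=150, card=150
  {BC}: card=1200; try (C,hash)→2080, (C,nl_idx)→2800, (B,merge)→2880, (C,merge)→2960, (B,hash)→3440, (B,nl)→24120 …(+1); best=2080 via (C,hash)
  {AB}: card=3750; try (A,hash)→2800, (B,merge)→3300, (A,merge)→3350, (B,hash)→3500, (B,nl)→30150, (A,nl)→30200; best=2800 via (A,hash)
  {AC}: card=600; try (C,nl_idx)→1800, (C,hash)→1980, (A,merge)→2430, (C,merge)→2460, (A,hash)→2640, (A,nl)→18120 …(+1); best=1800 via (C,nl_idx)
  {ABC}: card=750; try (B,hash)→5600, (A,hash)→5680, (C,hash)→8230, (B,merge)→10200, (A,merge)→17830, (C,nl_idx)→29800 …(+4); best=5600 via (B,hash)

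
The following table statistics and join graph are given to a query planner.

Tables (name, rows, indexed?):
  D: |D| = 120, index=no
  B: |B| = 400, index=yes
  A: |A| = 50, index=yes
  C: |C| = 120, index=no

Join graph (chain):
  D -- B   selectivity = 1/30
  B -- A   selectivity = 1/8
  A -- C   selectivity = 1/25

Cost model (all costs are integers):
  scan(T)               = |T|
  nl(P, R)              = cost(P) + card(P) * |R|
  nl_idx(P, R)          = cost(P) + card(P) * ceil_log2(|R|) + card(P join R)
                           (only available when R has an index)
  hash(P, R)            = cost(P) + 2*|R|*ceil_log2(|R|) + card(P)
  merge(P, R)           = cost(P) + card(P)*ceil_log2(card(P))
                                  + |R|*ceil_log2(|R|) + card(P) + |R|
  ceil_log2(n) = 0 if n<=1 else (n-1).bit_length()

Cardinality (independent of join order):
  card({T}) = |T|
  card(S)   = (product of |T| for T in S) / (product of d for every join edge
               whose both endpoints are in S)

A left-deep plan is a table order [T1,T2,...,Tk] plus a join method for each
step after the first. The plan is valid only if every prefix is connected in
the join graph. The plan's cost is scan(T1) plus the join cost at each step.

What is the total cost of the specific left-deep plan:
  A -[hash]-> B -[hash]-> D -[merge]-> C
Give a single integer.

162440

step 1: scan A: cost=50, card=50
step 2: join B via hash
    card(P join B) = 50*400/(8) = 2500
    cost = 50 + 2*400*9 + 50 = 7300
step 3: join D via hash
    card(P join D) = 2500*120/(30) = 10000
    cost = 7300 + 2*120*7 + 2500 = 11480
step 4: join C via merge
    card(P join C) = 10000*120/(25) = 48000
    cost = 11480 + 10000*14 + 120*7 + 10000 + 120 = 162440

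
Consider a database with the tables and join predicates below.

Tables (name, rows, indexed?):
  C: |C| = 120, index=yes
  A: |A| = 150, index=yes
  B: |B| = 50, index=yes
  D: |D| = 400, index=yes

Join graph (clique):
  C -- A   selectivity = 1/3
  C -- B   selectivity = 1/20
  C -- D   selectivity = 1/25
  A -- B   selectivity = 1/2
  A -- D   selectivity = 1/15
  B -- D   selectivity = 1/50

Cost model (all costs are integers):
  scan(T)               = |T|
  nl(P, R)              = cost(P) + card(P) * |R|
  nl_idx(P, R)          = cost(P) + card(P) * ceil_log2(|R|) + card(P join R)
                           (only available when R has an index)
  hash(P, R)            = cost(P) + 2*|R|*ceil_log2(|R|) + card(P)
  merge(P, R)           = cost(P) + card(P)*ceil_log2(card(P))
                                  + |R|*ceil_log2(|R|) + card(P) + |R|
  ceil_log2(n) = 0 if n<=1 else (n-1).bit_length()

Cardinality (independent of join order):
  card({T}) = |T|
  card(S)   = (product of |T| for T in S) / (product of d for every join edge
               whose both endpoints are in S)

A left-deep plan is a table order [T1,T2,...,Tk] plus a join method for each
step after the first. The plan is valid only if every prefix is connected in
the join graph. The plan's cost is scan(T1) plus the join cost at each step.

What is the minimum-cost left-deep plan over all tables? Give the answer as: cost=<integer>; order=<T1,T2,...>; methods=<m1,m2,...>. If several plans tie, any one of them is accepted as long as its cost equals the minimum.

cost=3908; order=B,D,C,A; methods=nl_idx,hash,nl_idx

Selinger DP (subsets sized 1..n):
  {C}: scan cost=120, card=120
  {A}: scan cost=150, card=150
  {B}: scan cost=50, card=50
  {D}: scan cost=400, card=400
  {AC}: card=6000; try (C,hash)→1980, (A,merge)→2430, (C,merge)→2460, (A,hash)→2640, (A,nl_idx)→7080, (C,nl_idx)→7200 …(+2); best=1980 via (C,hash)
  {BC}: card=300; try (C,nl_idx)→700, (B,hash)→840, (B,nl_idx)→1140, (C,merge)→1360, (B,merge)→1430, (C,hash)→1780 …(+2); best=700 via (C,nl_idx)
  {CD}: card=1920; try (C,hash)→2480, (D,nl_idx)→3120, (D,merge)→5080, (C,nl_idx)→5120, (C,merge)→5360, (D,hash)→7440 …(+2); best=2480 via (C,hash)
  {AB}: card=3750; try (B,hash)→900, (A,merge)→1750, (B,merge)→1850, (A,hash)→2500, (A,nl_idx)→4200, (B,nl_idx)→4800 …(+2); best=900 via (B,hash)
  {AD}: card=4000; try (A,hash)→3200, (D,merge)→5500, (D,nl_idx)→5500, (A,merge)→5750, (D,hash)→7500, (A,nl_idx)→7600 …(+2); best=3200 via (A,hash)
  {BD}: card=400; try (D,nl_idx)→900, (B,hash)→1400, (B,nl_idx)→3200, (D,merge)→4400, (B,merge)→4750, (D,hash)→7300 …(+2); best=900 via (D,nl_idx)
  {ABC}: card=7500; try (A,hash)→3400, (A,merge)→5050, (C,hash)→6330, (B,hash)→8580, (A,nl_idx)→10600, (C,nl_idx)→34650 …(+6); best=3400 via (A,hash)
  {ACD}: card=6400; try (A,hash)→6800, (C,hash)→8880, (D,hash)→15180, (A,nl_idx)→24240, (A,merge)→26870, (C,nl_idx)→37600 …(+6); best=6800 via (A,hash)
  {BCD}: card=96; try (C,hash)→2980, (D,nl_idx)→3496, (C,nl_idx)→3796, (B,hash)→5000, (C,merge)→5860, (D,merge)→7700 …(+6); best=2980 via (C,hash)
  {ABD}: card=2000; try (A,hash)→3700, (A,nl_idx)→6100, (A,merge)→6250, (B,hash)→7800, (D,hash)→11850, (B,nl_idx)→29200 …(+6); best=3700 via (A,hash)
  {ABCD}: card=160; try (A,nl_idx)→3908, (A,merge)→5098, (A,hash)→5476, (C,hash)→7380, (B,hash)→13800, (A,nl)→17380 …(+10); best=3908 via (A,nl_idx)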